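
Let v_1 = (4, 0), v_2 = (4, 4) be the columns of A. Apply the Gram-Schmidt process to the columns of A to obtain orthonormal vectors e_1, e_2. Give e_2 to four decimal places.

v_1 = (4, 0); ‖v_1‖ = 4.0000, so e_1 = (1.0000, 0.0000).
e_1·v_2 = 1.0000·4 + 0.0000·4 = 4.0000.
u_2 = v_2 − 4.0000·e_1 = (0.0000, 4.0000).
‖u_2‖ = 4.0000, so e_2 = (0.0000, 1.0000).

e_2 = (0.0000, 1.0000)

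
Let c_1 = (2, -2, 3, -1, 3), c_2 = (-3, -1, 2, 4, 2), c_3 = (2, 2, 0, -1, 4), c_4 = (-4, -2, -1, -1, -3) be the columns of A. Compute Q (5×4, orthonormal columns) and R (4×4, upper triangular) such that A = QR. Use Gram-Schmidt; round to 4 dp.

c_1 = (2, -2, 3, -1, 3); ‖c_1‖ = 5.1962, so q_1 = (0.3849, -0.3849, 0.5774, -0.1925, 0.5774).
q_1·c_2 = 0.3849·(-3) + (-0.3849)·(-1) + 0.5774·2 + (-0.1925)·4 + 0.5774·2 = 0.7698.
u_2 = c_2 − 0.7698·q_1 = (-3.2963, -0.7037, 1.5556, 4.1481, 1.5556).
‖u_2‖ = 5.7799, so q_2 = (-0.5703, -0.1217, 0.2691, 0.7177, 0.2691).
q_1·c_3 = 0.3849·2 + (-0.3849)·2 + 0.5774·0 + (-0.1925)·(-1) + 0.5774·4 = 2.5019; q_2·c_3 = (-0.5703)·2 + (-0.1217)·2 + 0.2691·0 + 0.7177·(-1) + 0.2691·4 = -1.0253.
u_3 = c_3 − 2.5019·q_1 + 1.0253·q_2 = (0.4523, 2.8381, -1.1685, 0.2173, 2.8315).
‖u_3‖ = 4.2059, so q_3 = (0.1075, 0.6748, -0.2778, 0.0517, 0.6732).
q_1·c_4 = 0.3849·(-4) + (-0.3849)·(-2) + 0.5774·(-1) + (-0.1925)·(-1) + 0.5774·(-3) = -2.8868; q_2·c_4 = (-0.5703)·(-4) + (-0.1217)·(-2) + 0.2691·(-1) + 0.7177·(-1) + 0.2691·(-3) = 0.7305; q_3·c_4 = 0.1075·(-4) + 0.6748·(-2) + (-0.2778)·(-1) + 0.0517·(-1) + 0.6732·(-3) = -3.5733.
u_4 = c_4 + 2.8868·q_1 − 0.7305·q_2 + 3.5733·q_3 = (-2.0880, -0.6109, -0.5227, -1.8952, 0.8757).
‖u_4‖ = 3.0602, so q_4 = (-0.6823, -0.1996, -0.1708, -0.6193, 0.2861).

Q = [[0.3849, -0.5703, 0.1075, -0.6823], [-0.3849, -0.1217, 0.6748, -0.1996], [0.5774, 0.2691, -0.2778, -0.1708], [-0.1925, 0.7177, 0.0517, -0.6193], [0.5774, 0.2691, 0.6732, 0.2861]], R = [[5.1962, 0.7698, 2.5019, -2.8868], [0.0000, 5.7799, -1.0253, 0.7305], [0.0000, 0.0000, 4.2059, -3.5733], [0.0000, 0.0000, 0.0000, 3.0602]]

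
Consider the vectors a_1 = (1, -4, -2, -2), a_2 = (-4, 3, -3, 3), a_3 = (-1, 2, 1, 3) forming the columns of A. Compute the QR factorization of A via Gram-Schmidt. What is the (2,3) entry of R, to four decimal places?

r_{23} = 0.8945

e_1 = a_1/‖a_1‖ = (1, -4, -2, -2)/5.0000 = (0.2000, -0.8000, -0.4000, -0.4000).
r_{12} = e_1·a_2 = -3.2000.
u_2 = a_2 + 3.2000·e_1 = (-3.3600, 0.4400, -4.2800, 1.7200).
‖u_2‖ = 5.7236, so e_2 = (-0.5870, 0.0769, -0.7478, 0.3005).
r_{23} = e_2·a_3 = 0.8945.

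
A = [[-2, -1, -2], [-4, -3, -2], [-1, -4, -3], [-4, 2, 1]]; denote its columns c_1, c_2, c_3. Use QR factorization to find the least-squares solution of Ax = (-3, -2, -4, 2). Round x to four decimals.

x = (-0.1903, -0.3178, 1.8381)

c_1 = (-2, -4, -1, -4); ‖c_1‖ = 6.0828, so q_1 = (-0.3288, -0.6576, -0.1644, -0.6576).
q_1·c_2 = (-0.3288)·(-1) + (-0.6576)·(-3) + (-0.1644)·(-4) + (-0.6576)·2 = 1.6440.
u_2 = c_2 − 1.6440·q_1 = (-0.4595, -1.9189, -3.7297, 3.0811).
‖u_2‖ = 5.2247, so q_2 = (-0.0879, -0.3673, -0.7139, 0.5897).
q_1·c_3 = (-0.3288)·(-2) + (-0.6576)·(-2) + (-0.1644)·(-3) + (-0.6576)·1 = 1.8084; q_2·c_3 = (-0.0879)·(-2) + (-0.3673)·(-2) + (-0.7139)·(-3) + 0.5897·1 = 3.6418.
u_3 = c_3 − 1.8084·q_1 − 3.6418·q_2 = (-1.0851, 0.5267, -0.1030, 0.0416).
‖u_3‖ = 1.2113, so q_3 = (-0.8958, 0.4348, -0.0850, 0.0343).
Qᵀb = (1.6440, 5.0333, 2.2265).
Back-substitute: x_3 = 2.2265/1.2113 = 1.8381.
x_2 = (5.0333 − 3.6418·1.8381)/5.2247 = -0.3178.
x_1 = (1.6440 − 1.6440·(-0.3178) − 1.8084·1.8381)/6.0828 = -0.1903.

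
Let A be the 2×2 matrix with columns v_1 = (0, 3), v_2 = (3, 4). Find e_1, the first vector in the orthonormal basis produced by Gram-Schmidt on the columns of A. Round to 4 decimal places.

e_1 = (0.0000, 1.0000)

v_1 = (0, 3); ‖v_1‖ = 3.0000, so e_1 = (0.0000, 1.0000).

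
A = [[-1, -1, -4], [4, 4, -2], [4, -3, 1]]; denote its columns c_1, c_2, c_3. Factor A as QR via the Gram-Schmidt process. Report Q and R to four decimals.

c_1 = (-1, 4, 4); ‖c_1‖ = 5.7446, so q_1 = (-0.1741, 0.6963, 0.6963).
q_1·c_2 = (-0.1741)·(-1) + 0.6963·4 + 0.6963·(-3) = 0.8704.
u_2 = c_2 − 0.8704·q_1 = (-0.8485, 3.3939, -3.6061).
‖u_2‖ = 5.0242, so q_2 = (-0.1689, 0.6755, -0.7177).
q_1·c_3 = (-0.1741)·(-4) + 0.6963·(-2) + 0.6963·1 = 0.0000; q_2·c_3 = (-0.1689)·(-4) + 0.6755·(-2) + (-0.7177)·1 = -1.3933.
u_3 = c_3 + 0.0000·q_1 + 1.3933·q_2 = (-4.2353, -1.0588, 0.0000).
‖u_3‖ = 4.3656, so q_3 = (-0.9701, -0.2425, 0.0000).

Q = [[-0.1741, -0.1689, -0.9701], [0.6963, 0.6755, -0.2425], [0.6963, -0.7177, 0.0000]], R = [[5.7446, 0.8704, 0.0000], [0.0000, 5.0242, -1.3933], [0.0000, 0.0000, 4.3656]]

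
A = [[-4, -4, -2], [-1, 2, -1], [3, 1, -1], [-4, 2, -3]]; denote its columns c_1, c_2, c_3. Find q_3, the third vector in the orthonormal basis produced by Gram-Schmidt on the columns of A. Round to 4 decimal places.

q_3 = (-0.3785, -0.0421, -0.8833, -0.2734)

q_1 = c_1/‖c_1‖ = (-4, -1, 3, -4)/6.4807 = (-0.6172, -0.1543, 0.4629, -0.6172).
r_{12} = q_1·c_2 = 1.3887.
u_2 = c_2 − 1.3887·q_1 = (-3.1429, 2.2143, 0.3571, 2.8571).
‖u_2‖ = 4.8033, so q_2 = (-0.6543, 0.4610, 0.0744, 0.5948).
r_{13} = q_1·c_3 = 2.7775; r_{23} = q_2·c_3 = -1.0112.
u_3 = c_3 − 2.7775·q_1 + 1.0112·q_2 = (-0.9474, -0.1053, -2.2105, -0.6842).
‖u_3‖ = 2.5026, so q_3 = (-0.3785, -0.0421, -0.8833, -0.2734).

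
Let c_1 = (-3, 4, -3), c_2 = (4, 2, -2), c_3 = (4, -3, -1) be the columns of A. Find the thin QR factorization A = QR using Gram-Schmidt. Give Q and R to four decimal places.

Q = [[-0.5145, 0.8546, -0.0702], [0.6860, 0.3611, -0.6317], [-0.5145, -0.3731, -0.7720]], R = [[5.8310, 0.3430, -3.6015], [0.0000, 4.8870, 2.7083], [0.0000, 0.0000, 2.3863]]

c_1 = (-3, 4, -3); ‖c_1‖ = 5.8310, so q_1 = (-0.5145, 0.6860, -0.5145).
q_1·c_2 = (-0.5145)·4 + 0.6860·2 + (-0.5145)·(-2) = 0.3430.
u_2 = c_2 − 0.3430·q_1 = (4.1765, 1.7647, -1.8235).
‖u_2‖ = 4.8870, so q_2 = (0.8546, 0.3611, -0.3731).
q_1·c_3 = (-0.5145)·4 + 0.6860·(-3) + (-0.5145)·(-1) = -3.6015; q_2·c_3 = 0.8546·4 + 0.3611·(-3) + (-0.3731)·(-1) = 2.7083.
u_3 = c_3 + 3.6015·q_1 − 2.7083·q_2 = (-0.1675, -1.5074, -1.8424).
‖u_3‖ = 2.3863, so q_3 = (-0.0702, -0.6317, -0.7720).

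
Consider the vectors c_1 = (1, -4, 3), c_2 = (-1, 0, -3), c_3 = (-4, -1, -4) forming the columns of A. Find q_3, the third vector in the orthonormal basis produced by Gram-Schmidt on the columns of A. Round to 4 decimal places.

q_3 = (-0.9487, 0.0000, 0.3162)

q_1 = c_1/‖c_1‖ = (1, -4, 3)/5.0990 = (0.1961, -0.7845, 0.5883).
r_{12} = q_1·c_2 = -1.9612.
u_2 = c_2 + 1.9612·q_1 = (-0.6154, -1.5385, -1.8462).
‖u_2‖ = 2.4807, so q_2 = (-0.2481, -0.6202, -0.7442).
r_{13} = q_1·c_3 = -2.3534; r_{23} = q_2·c_3 = 4.5893.
u_3 = c_3 + 2.3534·q_1 − 4.5893·q_2 = (-2.4000, 0.0000, 0.8000).
‖u_3‖ = 2.5298, so q_3 = (-0.9487, 0.0000, 0.3162).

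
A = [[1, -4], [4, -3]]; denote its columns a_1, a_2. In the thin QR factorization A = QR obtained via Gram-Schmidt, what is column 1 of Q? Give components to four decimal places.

q_1 = a_1/‖a_1‖ = (1, 4)/4.1231 = (0.2425, 0.9701).

q_1 = (0.2425, 0.9701)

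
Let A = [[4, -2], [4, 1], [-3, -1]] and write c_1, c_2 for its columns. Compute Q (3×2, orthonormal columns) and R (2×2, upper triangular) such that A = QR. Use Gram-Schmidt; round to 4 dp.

Q = [[0.6247, -0.7783], [0.6247, 0.4490], [-0.4685, -0.4390]], R = [[6.4031, -0.1562], [0.0000, 2.4445]]

q_1 = c_1/‖c_1‖ = (4, 4, -3)/6.4031 = (0.6247, 0.6247, -0.4685).
r_{12} = q_1·c_2 = -0.1562.
u_2 = c_2 + 0.1562·q_1 = (-1.9024, 1.0976, -1.0732).
‖u_2‖ = 2.4445, so q_2 = (-0.7783, 0.4490, -0.4390).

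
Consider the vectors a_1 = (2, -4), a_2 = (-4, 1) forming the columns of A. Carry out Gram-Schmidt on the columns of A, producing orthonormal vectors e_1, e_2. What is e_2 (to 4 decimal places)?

e_2 = (-0.8944, -0.4472)

a_1 = (2, -4); ‖a_1‖ = 4.4721, so e_1 = (0.4472, -0.8944).
e_1·a_2 = 0.4472·(-4) + (-0.8944)·1 = -2.6833.
u_2 = a_2 + 2.6833·e_1 = (-2.8000, -1.4000).
‖u_2‖ = 3.1305, so e_2 = (-0.8944, -0.4472).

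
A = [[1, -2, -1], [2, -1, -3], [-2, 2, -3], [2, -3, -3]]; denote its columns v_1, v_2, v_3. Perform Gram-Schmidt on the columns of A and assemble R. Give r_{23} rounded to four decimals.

v_1 = (1, 2, -2, 2); ‖v_1‖ = 3.6056, so q_1 = (0.2774, 0.5547, -0.5547, 0.5547).
q_1·v_2 = 0.2774·(-2) + 0.5547·(-1) + (-0.5547)·2 + 0.5547·(-3) = -3.8829.
u_2 = v_2 + 3.8829·q_1 = (-0.9231, 1.1538, -0.1538, -0.8462).
‖u_2‖ = 1.7097, so q_2 = (-0.5399, 0.6749, -0.0900, -0.4949).
r_{23} = q_2·v_3 = 0.2700.

r_{23} = 0.2700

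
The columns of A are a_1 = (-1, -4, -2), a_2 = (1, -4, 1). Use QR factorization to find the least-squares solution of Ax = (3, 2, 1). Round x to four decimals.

q_1 = a_1/‖a_1‖ = (-1, -4, -2)/4.5826 = (-0.2182, -0.8729, -0.4364).
r_{12} = q_1·a_2 = 2.8368.
u_2 = a_2 − 2.8368·q_1 = (1.6190, -1.5238, 2.2381).
‖u_2‖ = 3.1547, so q_2 = (0.5132, -0.4830, 0.7094).
Qᵀb = (-2.8368, 1.2830).
Back-substitute: x_2 = 1.2830/3.1547 = 0.4067.
x_1 = (-2.8368 − 2.8368·0.4067)/4.5826 = -0.8708.

x = (-0.8708, 0.4067)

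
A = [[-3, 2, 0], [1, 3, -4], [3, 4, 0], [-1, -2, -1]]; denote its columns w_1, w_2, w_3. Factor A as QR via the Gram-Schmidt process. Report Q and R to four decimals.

w_1 = (-3, 1, 3, -1); ‖w_1‖ = 4.4721, so q_1 = (-0.6708, 0.2236, 0.6708, -0.2236).
q_1·w_2 = (-0.6708)·2 + 0.2236·3 + 0.6708·4 + (-0.2236)·(-2) = 2.4597.
u_2 = w_2 − 2.4597·q_1 = (3.6500, 2.4500, 2.3500, -1.4500).
‖u_2‖ = 5.1913, so q_2 = (0.7031, 0.4719, 0.4527, -0.2793).
q_1·w_3 = (-0.6708)·0 + 0.2236·(-4) + 0.6708·0 + (-0.2236)·(-1) = -0.6708; q_2·w_3 = 0.7031·0 + 0.4719·(-4) + 0.4527·0 + (-0.2793)·(-1) = -1.6084.
u_3 = w_3 + 0.6708·q_1 + 1.6084·q_2 = (0.6809, -3.0909, 1.1781, -1.5993).
‖u_3‖ = 3.7367, so q_3 = (0.1822, -0.8272, 0.3153, -0.4280).

Q = [[-0.6708, 0.7031, 0.1822], [0.2236, 0.4719, -0.8272], [0.6708, 0.4527, 0.3153], [-0.2236, -0.2793, -0.4280]], R = [[4.4721, 2.4597, -0.6708], [0.0000, 5.1913, -1.6084], [0.0000, 0.0000, 3.7367]]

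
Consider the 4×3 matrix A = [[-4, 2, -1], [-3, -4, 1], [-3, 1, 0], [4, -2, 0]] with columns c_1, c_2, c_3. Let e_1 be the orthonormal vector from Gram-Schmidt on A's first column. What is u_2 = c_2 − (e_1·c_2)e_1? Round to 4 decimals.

u_2 = (1.4400, -4.4200, 0.5800, -1.4400)

e_1 = c_1/‖c_1‖ = (-4, -3, -3, 4)/7.0711 = (-0.5657, -0.4243, -0.4243, 0.5657).
r_{12} = e_1·c_2 = -0.9899.
u_2 = c_2 + 0.9899·e_1 = (1.4400, -4.4200, 0.5800, -1.4400).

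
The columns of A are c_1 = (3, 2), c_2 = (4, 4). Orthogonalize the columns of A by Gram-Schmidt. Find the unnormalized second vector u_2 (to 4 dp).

u_2 = (-0.6154, 0.9231)

c_1 = (3, 2); ‖c_1‖ = 3.6056, so q_1 = (0.8321, 0.5547).
q_1·c_2 = 0.8321·4 + 0.5547·4 = 5.5470.
u_2 = c_2 − 5.5470·q_1 = (-0.6154, 0.9231).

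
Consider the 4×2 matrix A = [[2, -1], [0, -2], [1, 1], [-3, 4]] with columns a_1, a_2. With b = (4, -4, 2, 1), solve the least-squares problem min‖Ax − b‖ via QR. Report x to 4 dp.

x = (2.0432, 1.6619)

e_1 = a_1/‖a_1‖ = (2, 0, 1, -3)/3.7417 = (0.5345, 0.0000, 0.2673, -0.8018).
r_{12} = e_1·a_2 = -3.4744.
u_2 = a_2 + 3.4744·e_1 = (0.8571, -2.0000, 1.9286, 1.2143).
‖u_2‖ = 3.1510, so e_2 = (0.2720, -0.6347, 0.6121, 0.3854).
Qᵀb = (1.8708, 5.2365).
Back-substitute: x_2 = 5.2365/3.1510 = 1.6619.
x_1 = (1.8708 + 3.4744·1.6619)/3.7417 = 2.0432.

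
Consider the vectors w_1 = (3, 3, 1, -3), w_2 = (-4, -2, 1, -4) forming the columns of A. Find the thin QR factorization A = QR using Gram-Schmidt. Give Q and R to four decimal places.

Q = [[0.5669, -0.5765], [0.5669, -0.2437], [0.1890, 0.1961], [-0.5669, -0.7548]], R = [[5.2915, -0.9449], [0.0000, 6.0089]]

q_1 = w_1/‖w_1‖ = (3, 3, 1, -3)/5.2915 = (0.5669, 0.5669, 0.1890, -0.5669).
r_{12} = q_1·w_2 = -0.9449.
u_2 = w_2 + 0.9449·q_1 = (-3.4643, -1.4643, 1.1786, -4.5357).
‖u_2‖ = 6.0089, so q_2 = (-0.5765, -0.2437, 0.1961, -0.7548).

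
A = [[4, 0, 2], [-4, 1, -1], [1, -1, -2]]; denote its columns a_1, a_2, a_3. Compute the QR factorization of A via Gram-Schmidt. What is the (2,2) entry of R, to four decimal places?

r_{22} = 1.1146

q_1 = a_1/‖a_1‖ = (4, -4, 1)/5.7446 = (0.6963, -0.6963, 0.1741).
r_{12} = q_1·a_2 = -0.8704.
u_2 = a_2 + 0.8704·q_1 = (0.6061, 0.3939, -0.8485).
r_{22} = ‖u_2‖ = 1.1146.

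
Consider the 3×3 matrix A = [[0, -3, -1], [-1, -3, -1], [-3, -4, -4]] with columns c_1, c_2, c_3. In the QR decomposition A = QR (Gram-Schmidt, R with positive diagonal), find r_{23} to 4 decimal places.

q_1 = c_1/‖c_1‖ = (0, -1, -3)/3.1623 = (0.0000, -0.3162, -0.9487).
r_{12} = q_1·c_2 = 4.7434.
u_2 = c_2 − 4.7434·q_1 = (-3.0000, -1.5000, 0.5000).
‖u_2‖ = 3.3912, so q_2 = (-0.8847, -0.4423, 0.1474).
r_{23} = q_2·c_3 = 0.7372.

r_{23} = 0.7372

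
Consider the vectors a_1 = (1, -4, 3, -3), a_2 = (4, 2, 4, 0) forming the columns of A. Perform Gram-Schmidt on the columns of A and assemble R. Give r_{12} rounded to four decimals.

q_1 = a_1/‖a_1‖ = (1, -4, 3, -3)/5.9161 = (0.1690, -0.6761, 0.5071, -0.5071).
r_{12} = q_1·a_2 = 1.3522.

r_{12} = 1.3522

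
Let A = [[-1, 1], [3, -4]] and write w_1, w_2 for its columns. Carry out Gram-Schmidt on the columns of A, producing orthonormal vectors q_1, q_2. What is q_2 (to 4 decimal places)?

w_1 = (-1, 3); ‖w_1‖ = 3.1623, so q_1 = (-0.3162, 0.9487).
q_1·w_2 = (-0.3162)·1 + 0.9487·(-4) = -4.1110.
u_2 = w_2 + 4.1110·q_1 = (-0.3000, -0.1000).
‖u_2‖ = 0.3162, so q_2 = (-0.9487, -0.3162).

q_2 = (-0.9487, -0.3162)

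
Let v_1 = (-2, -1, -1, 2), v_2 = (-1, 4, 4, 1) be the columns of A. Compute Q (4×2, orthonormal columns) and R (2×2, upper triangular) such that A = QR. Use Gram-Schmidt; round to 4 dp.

Q = [[-0.6325, -0.3162], [-0.3162, 0.6325], [-0.3162, 0.6325], [0.6325, 0.3162]], R = [[3.1623, -1.2649], [0.0000, 5.6921]]

v_1 = (-2, -1, -1, 2); ‖v_1‖ = 3.1623, so q_1 = (-0.6325, -0.3162, -0.3162, 0.6325).
q_1·v_2 = (-0.6325)·(-1) + (-0.3162)·4 + (-0.3162)·4 + 0.6325·1 = -1.2649.
u_2 = v_2 + 1.2649·q_1 = (-1.8000, 3.6000, 3.6000, 1.8000).
‖u_2‖ = 5.6921, so q_2 = (-0.3162, 0.6325, 0.6325, 0.3162).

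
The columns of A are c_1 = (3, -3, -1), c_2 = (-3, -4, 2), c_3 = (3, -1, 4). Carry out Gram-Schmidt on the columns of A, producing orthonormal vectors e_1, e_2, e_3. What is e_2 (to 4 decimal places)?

e_2 = (-0.5869, -0.7141, 0.3815)

c_1 = (3, -3, -1); ‖c_1‖ = 4.3589, so e_1 = (0.6882, -0.6882, -0.2294).
e_1·c_2 = 0.6882·(-3) + (-0.6882)·(-4) + (-0.2294)·2 = 0.2294.
u_2 = c_2 − 0.2294·e_1 = (-3.1579, -3.8421, 2.0526).
‖u_2‖ = 5.3803, so e_2 = (-0.5869, -0.7141, 0.3815).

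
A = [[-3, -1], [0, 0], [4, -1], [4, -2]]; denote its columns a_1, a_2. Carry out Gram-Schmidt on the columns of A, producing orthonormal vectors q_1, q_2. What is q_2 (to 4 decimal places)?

q_2 = (-0.8268, 0.0000, -0.0608, -0.5593)

q_1 = a_1/‖a_1‖ = (-3, 0, 4, 4)/6.4031 = (-0.4685, 0.0000, 0.6247, 0.6247).
r_{12} = q_1·a_2 = -1.4056.
u_2 = a_2 + 1.4056·q_1 = (-1.6585, 0.0000, -0.1220, -1.1220).
‖u_2‖ = 2.0061, so q_2 = (-0.8268, 0.0000, -0.0608, -0.5593).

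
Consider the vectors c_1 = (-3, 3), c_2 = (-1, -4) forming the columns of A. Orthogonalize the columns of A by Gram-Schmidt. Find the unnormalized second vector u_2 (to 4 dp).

u_2 = (-2.5000, -2.5000)

q_1 = c_1/‖c_1‖ = (-3, 3)/4.2426 = (-0.7071, 0.7071).
r_{12} = q_1·c_2 = -2.1213.
u_2 = c_2 + 2.1213·q_1 = (-2.5000, -2.5000).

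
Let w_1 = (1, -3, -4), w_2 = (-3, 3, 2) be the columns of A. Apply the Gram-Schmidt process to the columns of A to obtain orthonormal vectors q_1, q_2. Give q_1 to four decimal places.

q_1 = (0.1961, -0.5883, -0.7845)

q_1 = w_1/‖w_1‖ = (1, -3, -4)/5.0990 = (0.1961, -0.5883, -0.7845).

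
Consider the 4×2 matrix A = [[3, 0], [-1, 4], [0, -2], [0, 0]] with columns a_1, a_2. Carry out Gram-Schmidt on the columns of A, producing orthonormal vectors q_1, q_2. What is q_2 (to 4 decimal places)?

q_2 = (0.2798, 0.8393, -0.4663, 0.0000)

q_1 = a_1/‖a_1‖ = (3, -1, 0, 0)/3.1623 = (0.9487, -0.3162, 0.0000, 0.0000).
r_{12} = q_1·a_2 = -1.2649.
u_2 = a_2 + 1.2649·q_1 = (1.2000, 3.6000, -2.0000, 0.0000).
‖u_2‖ = 4.2895, so q_2 = (0.2798, 0.8393, -0.4663, 0.0000).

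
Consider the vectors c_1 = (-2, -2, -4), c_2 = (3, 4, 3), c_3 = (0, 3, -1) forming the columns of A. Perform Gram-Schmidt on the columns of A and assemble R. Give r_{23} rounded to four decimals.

r_{23} = 2.8293

c_1 = (-2, -2, -4); ‖c_1‖ = 4.8990, so q_1 = (-0.4082, -0.4082, -0.8165).
q_1·c_2 = (-0.4082)·3 + (-0.4082)·4 + (-0.8165)·3 = -5.3072.
u_2 = c_2 + 5.3072·q_1 = (0.8333, 1.8333, -1.3333).
‖u_2‖ = 2.4152, so q_2 = (0.3450, 0.7591, -0.5521).
r_{23} = q_2·c_3 = 2.8293.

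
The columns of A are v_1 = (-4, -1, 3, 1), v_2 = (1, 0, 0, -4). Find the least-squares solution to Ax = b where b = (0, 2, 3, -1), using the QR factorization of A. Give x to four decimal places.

e_1 = v_1/‖v_1‖ = (-4, -1, 3, 1)/5.1962 = (-0.7698, -0.1925, 0.5774, 0.1925).
r_{12} = e_1·v_2 = -1.5396.
u_2 = v_2 + 1.5396·e_1 = (-0.1852, -0.2963, 0.8889, -3.7037).
‖u_2‖ = 3.8249, so e_2 = (-0.0484, -0.0775, 0.2324, -0.9683).
Qᵀb = (1.1547, 1.5106).
Back-substitute: x_2 = 1.5106/3.8249 = 0.3949.
x_1 = (1.1547 + 1.5396·0.3949)/5.1962 = 0.3392.

x = (0.3392, 0.3949)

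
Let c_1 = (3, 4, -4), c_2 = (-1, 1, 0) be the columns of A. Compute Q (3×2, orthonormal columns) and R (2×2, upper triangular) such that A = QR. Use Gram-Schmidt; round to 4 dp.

Q = [[0.4685, -0.7635], [0.6247, 0.6420], [-0.6247, 0.0694]], R = [[6.4031, 0.1562], [0.0000, 1.4056]]

e_1 = c_1/‖c_1‖ = (3, 4, -4)/6.4031 = (0.4685, 0.6247, -0.6247).
r_{12} = e_1·c_2 = 0.1562.
u_2 = c_2 − 0.1562·e_1 = (-1.0732, 0.9024, 0.0976).
‖u_2‖ = 1.4056, so e_2 = (-0.7635, 0.6420, 0.0694).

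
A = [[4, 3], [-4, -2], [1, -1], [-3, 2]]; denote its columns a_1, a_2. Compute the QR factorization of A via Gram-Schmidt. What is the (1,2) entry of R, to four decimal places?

r_{12} = 2.0059

q_1 = a_1/‖a_1‖ = (4, -4, 1, -3)/6.4807 = (0.6172, -0.6172, 0.1543, -0.4629).
r_{12} = q_1·a_2 = 2.0059.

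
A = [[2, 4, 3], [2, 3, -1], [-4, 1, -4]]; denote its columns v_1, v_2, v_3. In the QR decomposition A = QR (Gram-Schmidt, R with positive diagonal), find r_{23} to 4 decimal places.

q_1 = v_1/‖v_1‖ = (2, 2, -4)/4.8990 = (0.4082, 0.4082, -0.8165).
r_{12} = q_1·v_2 = 2.0412.
u_2 = v_2 − 2.0412·q_1 = (3.1667, 2.1667, 2.6667).
‖u_2‖ = 4.6726, so q_2 = (0.6777, 0.4637, 0.5707).
r_{23} = q_2·v_3 = -0.7134.

r_{23} = -0.7134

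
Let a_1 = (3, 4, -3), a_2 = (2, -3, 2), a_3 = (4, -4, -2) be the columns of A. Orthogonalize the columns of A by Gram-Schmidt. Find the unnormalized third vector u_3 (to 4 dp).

a_1 = (3, 4, -3); ‖a_1‖ = 5.8310, so q_1 = (0.5145, 0.6860, -0.5145).
q_1·a_2 = 0.5145·2 + 0.6860·(-3) + (-0.5145)·2 = -2.0580.
u_2 = a_2 + 2.0580·q_1 = (3.0588, -1.5882, 0.9412).
‖u_2‖ = 3.5728, so q_2 = (0.8561, -0.4445, 0.2634).
q_1·a_3 = 0.5145·4 + 0.6860·(-4) + (-0.5145)·(-2) = 0.3430; q_2·a_3 = 0.8561·4 + (-0.4445)·(-4) + 0.2634·(-2) = 4.6759.
u_3 = a_3 − 0.3430·q_1 − 4.6759·q_2 = (-0.1797, -2.1567, -3.0553).

u_3 = (-0.1797, -2.1567, -3.0553)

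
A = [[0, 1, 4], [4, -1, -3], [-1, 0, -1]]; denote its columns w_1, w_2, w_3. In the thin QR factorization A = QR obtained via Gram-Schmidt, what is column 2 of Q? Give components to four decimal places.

e_2 = (0.9718, -0.0572, -0.2287)

e_1 = w_1/‖w_1‖ = (0, 4, -1)/4.1231 = (0.0000, 0.9701, -0.2425).
r_{12} = e_1·w_2 = -0.9701.
u_2 = w_2 + 0.9701·e_1 = (1.0000, -0.0588, -0.2353).
‖u_2‖ = 1.0290, so e_2 = (0.9718, -0.0572, -0.2287).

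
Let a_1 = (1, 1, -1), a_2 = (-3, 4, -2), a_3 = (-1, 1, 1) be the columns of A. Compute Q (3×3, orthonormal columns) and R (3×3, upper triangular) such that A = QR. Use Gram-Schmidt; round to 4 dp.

Q = [[0.5774, -0.7845, 0.2265], [0.5774, 0.5883, 0.5661], [-0.5774, -0.1961, 0.7926]], R = [[1.7321, 1.7321, -0.5774], [0.0000, 5.0990, 1.1767], [0.0000, 0.0000, 1.1323]]

a_1 = (1, 1, -1); ‖a_1‖ = 1.7321, so e_1 = (0.5774, 0.5774, -0.5774).
e_1·a_2 = 0.5774·(-3) + 0.5774·4 + (-0.5774)·(-2) = 1.7321.
u_2 = a_2 − 1.7321·e_1 = (-4.0000, 3.0000, -1.0000).
‖u_2‖ = 5.0990, so e_2 = (-0.7845, 0.5883, -0.1961).
e_1·a_3 = 0.5774·(-1) + 0.5774·1 + (-0.5774)·1 = -0.5774; e_2·a_3 = (-0.7845)·(-1) + 0.5883·1 + (-0.1961)·1 = 1.1767.
u_3 = a_3 + 0.5774·e_1 − 1.1767·e_2 = (0.2564, 0.6410, 0.8974).
‖u_3‖ = 1.1323, so e_3 = (0.2265, 0.5661, 0.7926).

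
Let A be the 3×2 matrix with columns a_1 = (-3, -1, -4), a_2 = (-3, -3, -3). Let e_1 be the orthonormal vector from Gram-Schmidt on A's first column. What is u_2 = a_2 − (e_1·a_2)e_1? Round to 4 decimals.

e_1 = a_1/‖a_1‖ = (-3, -1, -4)/5.0990 = (-0.5883, -0.1961, -0.7845).
r_{12} = e_1·a_2 = 4.7068.
u_2 = a_2 − 4.7068·e_1 = (-0.2308, -2.0769, 0.6923).

u_2 = (-0.2308, -2.0769, 0.6923)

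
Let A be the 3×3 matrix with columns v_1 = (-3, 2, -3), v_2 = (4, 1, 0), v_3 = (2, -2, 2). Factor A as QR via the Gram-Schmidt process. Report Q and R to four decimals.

Q = [[-0.6396, 0.7470, 0.1812], [0.4264, 0.5410, -0.7249], [-0.6396, -0.3864, -0.6645]], R = [[4.6904, -2.1320, -3.4112], [0.0000, 3.5291, -0.3606], [0.0000, 0.0000, 0.4833]]

q_1 = v_1/‖v_1‖ = (-3, 2, -3)/4.6904 = (-0.6396, 0.4264, -0.6396).
r_{12} = q_1·v_2 = -2.1320.
u_2 = v_2 + 2.1320·q_1 = (2.6364, 1.9091, -1.3636).
‖u_2‖ = 3.5291, so q_2 = (0.7470, 0.5410, -0.3864).
r_{13} = q_1·v_3 = -3.4112; r_{23} = q_2·v_3 = -0.3606.
u_3 = v_3 + 3.4112·q_1 + 0.3606·q_2 = (0.0876, -0.3504, -0.3212).
‖u_3‖ = 0.4833, so q_3 = (0.1812, -0.7249, -0.6645).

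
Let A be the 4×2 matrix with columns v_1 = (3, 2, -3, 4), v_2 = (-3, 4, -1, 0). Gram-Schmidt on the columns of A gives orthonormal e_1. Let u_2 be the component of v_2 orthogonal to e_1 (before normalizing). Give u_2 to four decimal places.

v_1 = (3, 2, -3, 4); ‖v_1‖ = 6.1644, so e_1 = (0.4867, 0.3244, -0.4867, 0.6489).
e_1·v_2 = 0.4867·(-3) + 0.3244·4 + (-0.4867)·(-1) + 0.6489·0 = 0.3244.
u_2 = v_2 − 0.3244·e_1 = (-3.1579, 3.8947, -0.8421, -0.2105).

u_2 = (-3.1579, 3.8947, -0.8421, -0.2105)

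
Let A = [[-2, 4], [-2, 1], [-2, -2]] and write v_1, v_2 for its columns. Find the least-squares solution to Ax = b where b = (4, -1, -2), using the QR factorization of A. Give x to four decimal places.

v_1 = (-2, -2, -2); ‖v_1‖ = 3.4641, so q_1 = (-0.5774, -0.5774, -0.5774).
q_1·v_2 = (-0.5774)·4 + (-0.5774)·1 + (-0.5774)·(-2) = -1.7321.
u_2 = v_2 + 1.7321·q_1 = (3.0000, 0.0000, -3.0000).
‖u_2‖ = 4.2426, so q_2 = (0.7071, 0.0000, -0.7071).
Qᵀb = (-0.5774, 4.2426).
Back-substitute: x_2 = 4.2426/4.2426 = 1.0000.
x_1 = (-0.5774 + 1.7321·1.0000)/3.4641 = 0.3333.

x = (0.3333, 1.0000)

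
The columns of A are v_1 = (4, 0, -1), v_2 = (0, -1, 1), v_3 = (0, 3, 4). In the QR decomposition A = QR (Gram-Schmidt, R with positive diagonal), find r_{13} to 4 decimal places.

r_{13} = -0.9701

v_1 = (4, 0, -1); ‖v_1‖ = 4.1231, so q_1 = (0.9701, 0.0000, -0.2425).
r_{13} = q_1·v_3 = -0.9701.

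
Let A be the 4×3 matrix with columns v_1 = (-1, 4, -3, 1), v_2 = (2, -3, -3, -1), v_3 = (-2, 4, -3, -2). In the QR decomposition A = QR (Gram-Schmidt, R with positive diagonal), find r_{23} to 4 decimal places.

v_1 = (-1, 4, -3, 1); ‖v_1‖ = 5.1962, so e_1 = (-0.1925, 0.7698, -0.5774, 0.1925).
e_1·v_2 = (-0.1925)·2 + 0.7698·(-3) + (-0.5774)·(-3) + 0.1925·(-1) = -1.1547.
u_2 = v_2 + 1.1547·e_1 = (1.7778, -2.1111, -3.6667, -0.7778).
‖u_2‖ = 4.6547, so e_2 = (0.3819, -0.4535, -0.7877, -0.1671).
r_{23} = e_2·v_3 = 0.1194.

r_{23} = 0.1194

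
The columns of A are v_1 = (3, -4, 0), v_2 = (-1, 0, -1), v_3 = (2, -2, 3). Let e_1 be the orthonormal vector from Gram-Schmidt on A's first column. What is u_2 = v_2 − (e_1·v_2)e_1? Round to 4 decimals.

u_2 = (-0.6400, -0.4800, -1.0000)

e_1 = v_1/‖v_1‖ = (3, -4, 0)/5.0000 = (0.6000, -0.8000, 0.0000).
r_{12} = e_1·v_2 = -0.6000.
u_2 = v_2 + 0.6000·e_1 = (-0.6400, -0.4800, -1.0000).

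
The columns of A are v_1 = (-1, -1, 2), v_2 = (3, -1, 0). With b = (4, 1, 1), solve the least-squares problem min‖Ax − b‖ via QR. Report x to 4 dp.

x = (-0.1429, 1.0714)

v_1 = (-1, -1, 2); ‖v_1‖ = 2.4495, so q_1 = (-0.4082, -0.4082, 0.8165).
q_1·v_2 = (-0.4082)·3 + (-0.4082)·(-1) + 0.8165·0 = -0.8165.
u_2 = v_2 + 0.8165·q_1 = (2.6667, -1.3333, 0.6667).
‖u_2‖ = 3.0551, so q_2 = (0.8729, -0.4364, 0.2182).
Qᵀb = (-1.2247, 3.2733).
Back-substitute: x_2 = 3.2733/3.0551 = 1.0714.
x_1 = (-1.2247 + 0.8165·1.0714)/2.4495 = -0.1429.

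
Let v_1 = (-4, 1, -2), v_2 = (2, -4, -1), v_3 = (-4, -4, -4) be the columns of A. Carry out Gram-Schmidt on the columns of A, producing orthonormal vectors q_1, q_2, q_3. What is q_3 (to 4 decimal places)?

q_3 = (-0.4874, -0.4332, 0.7581)

q_1 = v_1/‖v_1‖ = (-4, 1, -2)/4.5826 = (-0.8729, 0.2182, -0.4364).
r_{12} = q_1·v_2 = -2.1822.
u_2 = v_2 + 2.1822·q_1 = (0.0952, -3.5238, -1.9524).
‖u_2‖ = 4.0297, so q_2 = (0.0236, -0.8745, -0.4845).
r_{13} = q_1·v_3 = 4.3644; r_{23} = q_2·v_3 = 5.3414.
u_3 = v_3 − 4.3644·q_1 − 5.3414·q_2 = (-0.3167, -0.2815, 0.4927).
‖u_3‖ = 0.6498, so q_3 = (-0.4874, -0.4332, 0.7581).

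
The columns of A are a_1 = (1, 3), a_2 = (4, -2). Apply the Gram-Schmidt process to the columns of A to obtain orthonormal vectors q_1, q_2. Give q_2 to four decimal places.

q_2 = (0.9487, -0.3162)

a_1 = (1, 3); ‖a_1‖ = 3.1623, so q_1 = (0.3162, 0.9487).
q_1·a_2 = 0.3162·4 + 0.9487·(-2) = -0.6325.
u_2 = a_2 + 0.6325·q_1 = (4.2000, -1.4000).
‖u_2‖ = 4.4272, so q_2 = (0.9487, -0.3162).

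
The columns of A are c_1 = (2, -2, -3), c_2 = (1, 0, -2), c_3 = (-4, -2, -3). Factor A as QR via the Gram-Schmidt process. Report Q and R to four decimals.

Q = [[0.4851, 0.0529, -0.8729], [-0.4851, 0.8468, -0.2182], [-0.7276, -0.5293, -0.4364]], R = [[4.1231, 1.9403, 1.2127], [0.0000, 1.1114, -0.3176], [0.0000, 0.0000, 5.2372]]

e_1 = c_1/‖c_1‖ = (2, -2, -3)/4.1231 = (0.4851, -0.4851, -0.7276).
r_{12} = e_1·c_2 = 1.9403.
u_2 = c_2 − 1.9403·e_1 = (0.0588, 0.9412, -0.5882).
‖u_2‖ = 1.1114, so e_2 = (0.0529, 0.8468, -0.5293).
r_{13} = e_1·c_3 = 1.2127; r_{23} = e_2·c_3 = -0.3176.
u_3 = c_3 − 1.2127·e_1 + 0.3176·e_2 = (-4.5714, -1.1429, -2.2857).
‖u_3‖ = 5.2372, so e_3 = (-0.8729, -0.2182, -0.4364).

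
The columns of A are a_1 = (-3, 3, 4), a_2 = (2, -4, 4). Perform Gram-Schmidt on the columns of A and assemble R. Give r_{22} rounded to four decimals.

a_1 = (-3, 3, 4); ‖a_1‖ = 5.8310, so q_1 = (-0.5145, 0.5145, 0.6860).
q_1·a_2 = (-0.5145)·2 + 0.5145·(-4) + 0.6860·4 = -0.3430.
u_2 = a_2 + 0.3430·q_1 = (1.8235, -3.8235, 4.2353).
r_{22} = ‖u_2‖ = 5.9902.

r_{22} = 5.9902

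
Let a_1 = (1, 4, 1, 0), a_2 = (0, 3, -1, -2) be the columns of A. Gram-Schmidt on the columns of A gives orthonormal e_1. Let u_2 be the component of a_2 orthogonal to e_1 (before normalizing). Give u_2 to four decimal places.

a_1 = (1, 4, 1, 0); ‖a_1‖ = 4.2426, so e_1 = (0.2357, 0.9428, 0.2357, 0.0000).
e_1·a_2 = 0.2357·0 + 0.9428·3 + 0.2357·(-1) + 0.0000·(-2) = 2.5927.
u_2 = a_2 − 2.5927·e_1 = (-0.6111, 0.5556, -1.6111, -2.0000).

u_2 = (-0.6111, 0.5556, -1.6111, -2.0000)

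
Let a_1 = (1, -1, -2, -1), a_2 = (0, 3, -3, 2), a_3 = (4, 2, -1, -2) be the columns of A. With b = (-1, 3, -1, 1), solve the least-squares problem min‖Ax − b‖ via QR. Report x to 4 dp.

a_1 = (1, -1, -2, -1); ‖a_1‖ = 2.6458, so e_1 = (0.3780, -0.3780, -0.7559, -0.3780).
e_1·a_2 = 0.3780·0 + (-0.3780)·3 + (-0.7559)·(-3) + (-0.3780)·2 = 0.3780.
u_2 = a_2 − 0.3780·e_1 = (-0.1429, 3.1429, -2.7143, 2.1429).
‖u_2‖ = 4.6752, so e_2 = (-0.0306, 0.6722, -0.5806, 0.4583).
e_1·a_3 = 0.3780·4 + (-0.3780)·2 + (-0.7559)·(-1) + (-0.3780)·(-2) = 2.2678; e_2·a_3 = (-0.0306)·4 + 0.6722·2 + (-0.5806)·(-1) + 0.4583·(-2) = 0.8861.
u_3 = a_3 − 2.2678·e_1 − 0.8861·e_2 = (3.1699, 2.2614, 1.2288, -1.5490).
‖u_3‖ = 4.3671, so e_3 = (0.7259, 0.5178, 0.2814, -0.3547).
Qᵀb = (-1.1339, 3.0862, 0.1916).
Back-substitute: x_3 = 0.1916/4.3671 = 0.0439.
x_2 = (3.0862 − 0.8861·0.0439)/4.6752 = 0.6518.
x_1 = (-1.1339 − 0.3780·0.6518 − 2.2678·0.0439)/2.6458 = -0.5593.

x = (-0.5593, 0.6518, 0.0439)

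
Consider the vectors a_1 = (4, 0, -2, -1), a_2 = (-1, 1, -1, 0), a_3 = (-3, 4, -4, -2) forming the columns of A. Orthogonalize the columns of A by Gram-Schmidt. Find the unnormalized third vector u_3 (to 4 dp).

a_1 = (4, 0, -2, -1); ‖a_1‖ = 4.5826, so q_1 = (0.8729, 0.0000, -0.4364, -0.2182).
q_1·a_2 = 0.8729·(-1) + 0.0000·1 + (-0.4364)·(-1) + (-0.2182)·0 = -0.4364.
u_2 = a_2 + 0.4364·q_1 = (-0.6190, 1.0000, -1.1905, -0.0952).
‖u_2‖ = 1.6762, so q_2 = (-0.3693, 0.5966, -0.7102, -0.0568).
q_1·a_3 = 0.8729·(-3) + 0.0000·4 + (-0.4364)·(-4) + (-0.2182)·(-2) = -0.4364; q_2·a_3 = (-0.3693)·(-3) + 0.5966·4 + (-0.7102)·(-4) + (-0.0568)·(-2) = 6.4490.
u_3 = a_3 + 0.4364·q_1 − 6.4490·q_2 = (-0.2373, 0.1525, 0.3898, -1.7288).

u_3 = (-0.2373, 0.1525, 0.3898, -1.7288)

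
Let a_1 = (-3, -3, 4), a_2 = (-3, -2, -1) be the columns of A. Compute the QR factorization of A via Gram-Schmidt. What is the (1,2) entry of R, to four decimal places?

r_{12} = 1.8865

a_1 = (-3, -3, 4); ‖a_1‖ = 5.8310, so e_1 = (-0.5145, -0.5145, 0.6860).
r_{12} = e_1·a_2 = 1.8865.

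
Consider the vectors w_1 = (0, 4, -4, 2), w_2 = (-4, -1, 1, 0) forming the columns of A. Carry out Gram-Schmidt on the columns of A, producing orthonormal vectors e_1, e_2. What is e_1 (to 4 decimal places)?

e_1 = (0.0000, 0.6667, -0.6667, 0.3333)

e_1 = w_1/‖w_1‖ = (0, 4, -4, 2)/6.0000 = (0.0000, 0.6667, -0.6667, 0.3333).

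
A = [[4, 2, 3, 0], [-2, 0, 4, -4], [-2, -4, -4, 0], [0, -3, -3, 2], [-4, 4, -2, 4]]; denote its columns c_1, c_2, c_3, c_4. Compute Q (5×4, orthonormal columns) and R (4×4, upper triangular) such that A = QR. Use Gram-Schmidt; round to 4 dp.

c_1 = (4, -2, -2, 0, -4); ‖c_1‖ = 6.3246, so e_1 = (0.6325, -0.3162, -0.3162, 0.0000, -0.6325).
e_1·c_2 = 0.6325·2 + (-0.3162)·0 + (-0.3162)·(-4) + 0.0000·(-3) + (-0.6325)·4 = 0.0000.
u_2 = c_2 + 0.0000·e_1 = (2.0000, 0.0000, -4.0000, -3.0000, 4.0000).
‖u_2‖ = 6.7082, so e_2 = (0.2981, 0.0000, -0.5963, -0.4472, 0.5963).
e_1·c_3 = 0.6325·3 + (-0.3162)·4 + (-0.3162)·(-4) + 0.0000·(-3) + (-0.6325)·(-2) = 3.1623; e_2·c_3 = 0.2981·3 + 0.0000·4 + (-0.5963)·(-4) + (-0.4472)·(-3) + 0.5963·(-2) = 3.4286.
u_3 = c_3 − 3.1623·e_1 − 3.4286·e_2 = (-0.0222, 5.0000, -0.9556, -1.4667, -2.0444).
‖u_3‖ = 5.6784, so e_3 = (-0.0039, 0.8805, -0.1683, -0.2583, -0.3600).
e_1·c_4 = 0.6325·0 + (-0.3162)·(-4) + (-0.3162)·0 + 0.0000·2 + (-0.6325)·4 = -1.2649; e_2·c_4 = 0.2981·0 + 0.0000·(-4) + (-0.5963)·0 + (-0.4472)·2 + 0.5963·4 = 1.4907; e_3·c_4 = (-0.0039)·0 + 0.8805·(-4) + (-0.1683)·0 + (-0.2583)·2 + (-0.3600)·4 = -5.4788.
u_4 = c_4 + 1.2649·e_1 − 1.4907·e_2 + 5.4788·e_3 = (0.3341, 0.4243, -0.4331, 1.2516, 0.3385).
‖u_4‖ = 1.4698, so e_4 = (0.2273, 0.2887, -0.2947, 0.8515, 0.2303).

Q = [[0.6325, 0.2981, -0.0039, 0.2273], [-0.3162, 0.0000, 0.8805, 0.2887], [-0.3162, -0.5963, -0.1683, -0.2947], [0.0000, -0.4472, -0.2583, 0.8515], [-0.6325, 0.5963, -0.3600, 0.2303]], R = [[6.3246, 0.0000, 3.1623, -1.2649], [0.0000, 6.7082, 3.4286, 1.4907], [0.0000, 0.0000, 5.6784, -5.4788], [0.0000, 0.0000, 0.0000, 1.4698]]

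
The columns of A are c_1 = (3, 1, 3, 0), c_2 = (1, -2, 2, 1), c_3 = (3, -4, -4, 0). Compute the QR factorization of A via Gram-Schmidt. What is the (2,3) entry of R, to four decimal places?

c_1 = (3, 1, 3, 0); ‖c_1‖ = 4.3589, so e_1 = (0.6882, 0.2294, 0.6882, 0.0000).
e_1·c_2 = 0.6882·1 + 0.2294·(-2) + 0.6882·2 + 0.0000·1 = 1.6059.
u_2 = c_2 − 1.6059·e_1 = (-0.1053, -2.3684, 0.8947, 1.0000).
‖u_2‖ = 2.7242, so e_2 = (-0.0386, -0.8694, 0.3284, 0.3671).
r_{23} = e_2·c_3 = 2.0480.

r_{23} = 2.0480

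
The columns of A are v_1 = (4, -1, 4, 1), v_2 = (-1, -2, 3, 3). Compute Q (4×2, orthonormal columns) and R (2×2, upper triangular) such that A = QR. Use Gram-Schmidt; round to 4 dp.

v_1 = (4, -1, 4, 1); ‖v_1‖ = 5.8310, so e_1 = (0.6860, -0.1715, 0.6860, 0.1715).
e_1·v_2 = 0.6860·(-1) + (-0.1715)·(-2) + 0.6860·3 + 0.1715·3 = 2.2295.
u_2 = v_2 − 2.2295·e_1 = (-2.5294, -1.6176, 1.4706, 2.6176).
‖u_2‖ = 4.2461, so e_2 = (-0.5957, -0.3810, 0.3463, 0.6165).

Q = [[0.6860, -0.5957], [-0.1715, -0.3810], [0.6860, 0.3463], [0.1715, 0.6165]], R = [[5.8310, 2.2295], [0.0000, 4.2461]]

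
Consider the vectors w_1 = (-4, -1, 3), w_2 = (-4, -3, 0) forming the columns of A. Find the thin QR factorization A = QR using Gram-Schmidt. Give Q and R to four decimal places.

Q = [[-0.7845, -0.3230], [-0.1961, -0.6806], [0.5883, -0.6576]], R = [[5.0990, 3.7262], [0.0000, 3.3340]]

w_1 = (-4, -1, 3); ‖w_1‖ = 5.0990, so e_1 = (-0.7845, -0.1961, 0.5883).
e_1·w_2 = (-0.7845)·(-4) + (-0.1961)·(-3) + 0.5883·0 = 3.7262.
u_2 = w_2 − 3.7262·e_1 = (-1.0769, -2.2692, -2.1923).
‖u_2‖ = 3.3340, so e_2 = (-0.3230, -0.6806, -0.6576).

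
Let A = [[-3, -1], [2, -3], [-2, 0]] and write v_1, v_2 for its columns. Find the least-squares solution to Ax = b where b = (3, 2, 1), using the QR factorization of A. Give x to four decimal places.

x = (-0.6025, -1.0807)

v_1 = (-3, 2, -2); ‖v_1‖ = 4.1231, so q_1 = (-0.7276, 0.4851, -0.4851).
q_1·v_2 = (-0.7276)·(-1) + 0.4851·(-3) + (-0.4851)·0 = -0.7276.
u_2 = v_2 + 0.7276·q_1 = (-1.5294, -2.6471, -0.3529).
‖u_2‖ = 3.0774, so q_2 = (-0.4970, -0.8602, -0.1147).
Qᵀb = (-1.6977, -3.3259).
Back-substitute: x_2 = -3.3259/3.0774 = -1.0807.
x_1 = (-1.6977 + 0.7276·(-1.0807))/4.1231 = -0.6025.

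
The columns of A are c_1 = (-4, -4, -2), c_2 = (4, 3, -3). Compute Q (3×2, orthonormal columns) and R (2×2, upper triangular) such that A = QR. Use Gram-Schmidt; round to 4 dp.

q_1 = c_1/‖c_1‖ = (-4, -4, -2)/6.0000 = (-0.6667, -0.6667, -0.3333).
r_{12} = q_1·c_2 = -3.6667.
u_2 = c_2 + 3.6667·q_1 = (1.5556, 0.5556, -4.2222).
‖u_2‖ = 4.5338, so q_2 = (0.3431, 0.1225, -0.9313).

Q = [[-0.6667, 0.3431], [-0.6667, 0.1225], [-0.3333, -0.9313]], R = [[6.0000, -3.6667], [0.0000, 4.5338]]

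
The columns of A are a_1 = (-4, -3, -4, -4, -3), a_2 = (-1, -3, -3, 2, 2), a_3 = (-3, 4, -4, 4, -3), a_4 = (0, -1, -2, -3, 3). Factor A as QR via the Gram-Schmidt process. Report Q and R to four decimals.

a_1 = (-4, -3, -4, -4, -3); ‖a_1‖ = 8.1240, so q_1 = (-0.4924, -0.3693, -0.4924, -0.4924, -0.3693).
q_1·a_2 = (-0.4924)·(-1) + (-0.3693)·(-3) + (-0.4924)·(-3) + (-0.4924)·2 + (-0.3693)·2 = 1.3540.
u_2 = a_2 − 1.3540·q_1 = (-0.3333, -2.5000, -2.3333, 2.6667, 2.5000).
‖u_2‖ = 5.0166, so q_2 = (-0.0664, -0.4983, -0.4651, 0.5316, 0.4983).
q_1·a_3 = (-0.4924)·(-3) + (-0.3693)·4 + (-0.4924)·(-4) + (-0.4924)·4 + (-0.3693)·(-3) = 1.1078; q_2·a_3 = (-0.0664)·(-3) + (-0.4983)·4 + (-0.4651)·(-4) + 0.5316·4 + 0.4983·(-3) = 0.6977.
u_3 = a_3 − 1.1078·q_1 − 0.6977·q_2 = (-2.4082, 4.7568, -3.1300, 4.1746, -2.9386).
‖u_3‖ = 8.0179, so q_3 = (-0.3004, 0.5933, -0.3904, 0.5207, -0.3665).
q_1·a_4 = (-0.4924)·0 + (-0.3693)·(-1) + (-0.4924)·(-2) + (-0.4924)·(-3) + (-0.3693)·3 = 1.7233; q_2·a_4 = (-0.0664)·0 + (-0.4983)·(-1) + (-0.4651)·(-2) + 0.5316·(-3) + 0.4983·3 = 1.3289; q_3·a_4 = (-0.3004)·0 + 0.5933·(-1) + (-0.3904)·(-2) + 0.5207·(-3) + (-0.3665)·3 = -2.4740.
u_4 = a_4 − 1.7233·q_1 − 1.3289·q_2 + 2.4740·q_3 = (0.1937, 1.7664, -1.4992, -1.5698, 2.0674).
‖u_4‖ = 3.4848, so q_4 = (0.0556, 0.5069, -0.4302, -0.4505, 0.5933).

Q = [[-0.4924, -0.0664, -0.3004, 0.0556], [-0.3693, -0.4983, 0.5933, 0.5069], [-0.4924, -0.4651, -0.3904, -0.4302], [-0.4924, 0.5316, 0.5207, -0.4505], [-0.3693, 0.4983, -0.3665, 0.5933]], R = [[8.1240, 1.3540, 1.1078, 1.7233], [0.0000, 5.0166, 0.6977, 1.3289], [0.0000, 0.0000, 8.0179, -2.4740], [0.0000, 0.0000, 0.0000, 3.4848]]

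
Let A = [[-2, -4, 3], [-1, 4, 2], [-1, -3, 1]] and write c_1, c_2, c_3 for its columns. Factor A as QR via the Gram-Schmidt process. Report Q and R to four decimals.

Q = [[-0.8165, -0.2909, 0.4987], [-0.4082, 0.9017, -0.1425], [-0.4082, -0.3200, -0.8550]], R = [[2.4495, 2.8577, -3.6742], [0.0000, 5.7300, 0.6108], [0.0000, 0.0000, 0.3562]]

e_1 = c_1/‖c_1‖ = (-2, -1, -1)/2.4495 = (-0.8165, -0.4082, -0.4082).
r_{12} = e_1·c_2 = 2.8577.
u_2 = c_2 − 2.8577·e_1 = (-1.6667, 5.1667, -1.8333).
‖u_2‖ = 5.7300, so e_2 = (-0.2909, 0.9017, -0.3200).
r_{13} = e_1·c_3 = -3.6742; r_{23} = e_2·c_3 = 0.6108.
u_3 = c_3 + 3.6742·e_1 − 0.6108·e_2 = (0.1777, -0.0508, -0.3046).
‖u_3‖ = 0.3562, so e_3 = (0.4987, -0.1425, -0.8550).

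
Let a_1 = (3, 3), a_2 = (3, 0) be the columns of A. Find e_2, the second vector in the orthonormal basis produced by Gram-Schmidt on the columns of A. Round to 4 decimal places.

e_2 = (0.7071, -0.7071)

e_1 = a_1/‖a_1‖ = (3, 3)/4.2426 = (0.7071, 0.7071).
r_{12} = e_1·a_2 = 2.1213.
u_2 = a_2 − 2.1213·e_1 = (1.5000, -1.5000).
‖u_2‖ = 2.1213, so e_2 = (0.7071, -0.7071).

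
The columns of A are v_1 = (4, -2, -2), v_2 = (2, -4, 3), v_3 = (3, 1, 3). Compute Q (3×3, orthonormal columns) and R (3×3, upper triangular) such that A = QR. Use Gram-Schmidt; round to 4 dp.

v_1 = (4, -2, -2); ‖v_1‖ = 4.8990, so e_1 = (0.8165, -0.4082, -0.4082).
e_1·v_2 = 0.8165·2 + (-0.4082)·(-4) + (-0.4082)·3 = 2.0412.
u_2 = v_2 − 2.0412·e_1 = (0.3333, -3.1667, 3.8333).
‖u_2‖ = 4.9833, so e_2 = (0.0669, -0.6355, 0.7692).
e_1·v_3 = 0.8165·3 + (-0.4082)·1 + (-0.4082)·3 = 0.8165; e_2·v_3 = 0.0669·3 + (-0.6355)·1 + 0.7692·3 = 1.8729.
u_3 = v_3 − 0.8165·e_1 − 1.8729·e_2 = (2.2081, 2.5235, 1.8926).
‖u_3‖ = 3.8504, so e_3 = (0.5735, 0.6554, 0.4915).

Q = [[0.8165, 0.0669, 0.5735], [-0.4082, -0.6355, 0.6554], [-0.4082, 0.7692, 0.4915]], R = [[4.8990, 2.0412, 0.8165], [0.0000, 4.9833, 1.8729], [0.0000, 0.0000, 3.8504]]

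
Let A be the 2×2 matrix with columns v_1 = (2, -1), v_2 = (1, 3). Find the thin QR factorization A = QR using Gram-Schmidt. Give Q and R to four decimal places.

v_1 = (2, -1); ‖v_1‖ = 2.2361, so e_1 = (0.8944, -0.4472).
e_1·v_2 = 0.8944·1 + (-0.4472)·3 = -0.4472.
u_2 = v_2 + 0.4472·e_1 = (1.4000, 2.8000).
‖u_2‖ = 3.1305, so e_2 = (0.4472, 0.8944).

Q = [[0.8944, 0.4472], [-0.4472, 0.8944]], R = [[2.2361, -0.4472], [0.0000, 3.1305]]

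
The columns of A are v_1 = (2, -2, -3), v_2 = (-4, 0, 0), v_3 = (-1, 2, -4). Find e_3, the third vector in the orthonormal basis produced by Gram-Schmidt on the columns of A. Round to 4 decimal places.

e_3 = (0.0000, 0.8321, -0.5547)

e_1 = v_1/‖v_1‖ = (2, -2, -3)/4.1231 = (0.4851, -0.4851, -0.7276).
r_{12} = e_1·v_2 = -1.9403.
u_2 = v_2 + 1.9403·e_1 = (-3.0588, -0.9412, -1.4118).
‖u_2‖ = 3.4979, so e_2 = (-0.8745, -0.2691, -0.4036).
r_{13} = e_1·v_3 = 1.4552; r_{23} = e_2·v_3 = 1.9508.
u_3 = v_3 − 1.4552·e_1 − 1.9508·e_2 = (0.0000, 3.2308, -2.1538).
‖u_3‖ = 3.8829, so e_3 = (0.0000, 0.8321, -0.5547).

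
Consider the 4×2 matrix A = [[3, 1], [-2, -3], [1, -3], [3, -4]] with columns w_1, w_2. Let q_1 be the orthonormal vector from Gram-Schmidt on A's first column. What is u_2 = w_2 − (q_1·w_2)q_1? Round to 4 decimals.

w_1 = (3, -2, 1, 3); ‖w_1‖ = 4.7958, so q_1 = (0.6255, -0.4170, 0.2085, 0.6255).
q_1·w_2 = 0.6255·1 + (-0.4170)·(-3) + 0.2085·(-3) + 0.6255·(-4) = -1.2511.
u_2 = w_2 + 1.2511·q_1 = (1.7826, -3.5217, -2.7391, -3.2174).

u_2 = (1.7826, -3.5217, -2.7391, -3.2174)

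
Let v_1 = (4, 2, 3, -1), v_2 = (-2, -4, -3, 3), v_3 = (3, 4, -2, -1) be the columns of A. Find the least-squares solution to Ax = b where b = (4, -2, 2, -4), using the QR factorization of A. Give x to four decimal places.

x = (0.9636, 0.0909, -0.2909)

e_1 = v_1/‖v_1‖ = (4, 2, 3, -1)/5.4772 = (0.7303, 0.3651, 0.5477, -0.1826).
r_{12} = e_1·v_2 = -5.1121.
u_2 = v_2 + 5.1121·e_1 = (1.7333, -2.1333, -0.2000, 2.0667).
‖u_2‖ = 3.4448, so e_2 = (0.5032, -0.6193, -0.0581, 0.5999).
r_{13} = e_1·v_3 = 2.7386; r_{23} = e_2·v_3 = -1.4515.
u_3 = v_3 − 2.7386·e_1 + 1.4515·e_2 = (1.7303, 2.1011, -3.5843, 0.3708).
‖u_3‖ = 4.5159, so e_3 = (0.3832, 0.4653, -0.7937, 0.0821).
Qᵀb = (4.0166, 0.7354, -1.3137).
Back-substitute: x_3 = -1.3137/4.5159 = -0.2909.
x_2 = (0.7354 + 1.4515·(-0.2909))/3.4448 = 0.0909.
x_1 = (4.0166 + 5.1121·0.0909 − 2.7386·(-0.2909))/5.4772 = 0.9636.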